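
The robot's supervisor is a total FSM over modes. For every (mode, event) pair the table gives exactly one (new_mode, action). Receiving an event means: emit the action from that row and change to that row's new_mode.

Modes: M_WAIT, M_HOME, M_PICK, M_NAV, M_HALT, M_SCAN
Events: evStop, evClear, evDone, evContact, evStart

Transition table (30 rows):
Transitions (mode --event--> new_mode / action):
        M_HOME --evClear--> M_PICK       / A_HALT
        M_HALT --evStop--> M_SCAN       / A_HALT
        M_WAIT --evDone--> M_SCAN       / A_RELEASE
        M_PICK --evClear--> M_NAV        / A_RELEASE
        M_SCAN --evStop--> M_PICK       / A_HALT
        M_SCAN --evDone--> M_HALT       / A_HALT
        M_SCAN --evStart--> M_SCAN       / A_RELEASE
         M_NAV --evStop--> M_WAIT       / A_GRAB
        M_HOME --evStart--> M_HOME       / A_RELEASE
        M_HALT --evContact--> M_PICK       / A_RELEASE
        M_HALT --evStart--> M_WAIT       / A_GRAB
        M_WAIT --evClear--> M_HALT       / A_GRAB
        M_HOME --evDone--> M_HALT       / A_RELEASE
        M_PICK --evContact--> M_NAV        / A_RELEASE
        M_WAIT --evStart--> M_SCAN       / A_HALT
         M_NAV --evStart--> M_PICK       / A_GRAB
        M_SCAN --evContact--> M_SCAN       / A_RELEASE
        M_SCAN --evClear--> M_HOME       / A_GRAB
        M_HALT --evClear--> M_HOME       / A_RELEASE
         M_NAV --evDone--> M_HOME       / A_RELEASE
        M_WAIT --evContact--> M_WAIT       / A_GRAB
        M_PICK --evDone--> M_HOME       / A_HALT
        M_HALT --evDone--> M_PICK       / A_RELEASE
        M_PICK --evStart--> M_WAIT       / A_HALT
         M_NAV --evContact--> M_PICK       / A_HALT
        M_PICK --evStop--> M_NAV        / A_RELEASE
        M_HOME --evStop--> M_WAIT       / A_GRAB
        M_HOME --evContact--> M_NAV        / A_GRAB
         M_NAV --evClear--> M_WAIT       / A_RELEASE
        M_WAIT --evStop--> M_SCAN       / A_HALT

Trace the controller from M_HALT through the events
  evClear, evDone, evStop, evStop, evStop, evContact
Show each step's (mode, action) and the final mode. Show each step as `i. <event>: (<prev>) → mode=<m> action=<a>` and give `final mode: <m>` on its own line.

1. evClear: (M_HALT) → mode=M_HOME action=A_RELEASE
2. evDone: (M_HOME) → mode=M_HALT action=A_RELEASE
3. evStop: (M_HALT) → mode=M_SCAN action=A_HALT
4. evStop: (M_SCAN) → mode=M_PICK action=A_HALT
5. evStop: (M_PICK) → mode=M_NAV action=A_RELEASE
6. evContact: (M_NAV) → mode=M_PICK action=A_HALT

final mode: M_PICK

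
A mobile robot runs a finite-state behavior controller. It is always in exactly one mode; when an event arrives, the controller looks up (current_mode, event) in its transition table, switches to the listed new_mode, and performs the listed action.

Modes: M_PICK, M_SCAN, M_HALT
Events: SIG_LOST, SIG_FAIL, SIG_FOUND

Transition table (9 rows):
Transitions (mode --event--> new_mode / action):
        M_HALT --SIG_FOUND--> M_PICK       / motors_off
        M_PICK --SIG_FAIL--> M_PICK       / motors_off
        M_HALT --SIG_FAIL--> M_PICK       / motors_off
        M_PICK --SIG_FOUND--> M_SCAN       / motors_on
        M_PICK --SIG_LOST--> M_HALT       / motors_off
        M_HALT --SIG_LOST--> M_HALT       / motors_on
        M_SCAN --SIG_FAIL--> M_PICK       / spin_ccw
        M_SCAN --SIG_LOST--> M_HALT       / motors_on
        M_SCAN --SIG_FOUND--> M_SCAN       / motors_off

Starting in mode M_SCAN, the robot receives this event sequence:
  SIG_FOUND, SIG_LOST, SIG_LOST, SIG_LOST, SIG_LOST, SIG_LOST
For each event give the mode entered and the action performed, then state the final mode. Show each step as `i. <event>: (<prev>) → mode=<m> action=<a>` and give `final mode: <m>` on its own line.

final mode: M_HALT

1. SIG_FOUND: (M_SCAN) → mode=M_SCAN action=motors_off
2. SIG_LOST: (M_SCAN) → mode=M_HALT action=motors_on
3. SIG_LOST: (M_HALT) → mode=M_HALT action=motors_on
4. SIG_LOST: (M_HALT) → mode=M_HALT action=motors_on
5. SIG_LOST: (M_HALT) → mode=M_HALT action=motors_on
6. SIG_LOST: (M_HALT) → mode=M_HALT action=motors_on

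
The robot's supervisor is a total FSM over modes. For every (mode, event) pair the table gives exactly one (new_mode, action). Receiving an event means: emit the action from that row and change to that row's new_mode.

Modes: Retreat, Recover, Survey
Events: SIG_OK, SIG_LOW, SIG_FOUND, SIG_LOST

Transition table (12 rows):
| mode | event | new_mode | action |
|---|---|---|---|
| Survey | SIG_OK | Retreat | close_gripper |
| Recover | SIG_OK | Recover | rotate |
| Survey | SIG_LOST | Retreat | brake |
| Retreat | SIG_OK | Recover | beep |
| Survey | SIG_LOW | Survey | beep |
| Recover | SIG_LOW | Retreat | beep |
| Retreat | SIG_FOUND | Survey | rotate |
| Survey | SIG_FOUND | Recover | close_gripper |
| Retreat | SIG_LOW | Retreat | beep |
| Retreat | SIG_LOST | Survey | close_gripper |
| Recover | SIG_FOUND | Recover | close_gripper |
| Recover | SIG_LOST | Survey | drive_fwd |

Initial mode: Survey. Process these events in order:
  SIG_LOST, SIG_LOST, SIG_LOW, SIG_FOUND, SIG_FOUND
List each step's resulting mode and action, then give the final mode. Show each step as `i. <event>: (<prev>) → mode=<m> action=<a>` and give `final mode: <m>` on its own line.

1. SIG_LOST: (Survey) → mode=Retreat action=brake
2. SIG_LOST: (Retreat) → mode=Survey action=close_gripper
3. SIG_LOW: (Survey) → mode=Survey action=beep
4. SIG_FOUND: (Survey) → mode=Recover action=close_gripper
5. SIG_FOUND: (Recover) → mode=Recover action=close_gripper

final mode: Recover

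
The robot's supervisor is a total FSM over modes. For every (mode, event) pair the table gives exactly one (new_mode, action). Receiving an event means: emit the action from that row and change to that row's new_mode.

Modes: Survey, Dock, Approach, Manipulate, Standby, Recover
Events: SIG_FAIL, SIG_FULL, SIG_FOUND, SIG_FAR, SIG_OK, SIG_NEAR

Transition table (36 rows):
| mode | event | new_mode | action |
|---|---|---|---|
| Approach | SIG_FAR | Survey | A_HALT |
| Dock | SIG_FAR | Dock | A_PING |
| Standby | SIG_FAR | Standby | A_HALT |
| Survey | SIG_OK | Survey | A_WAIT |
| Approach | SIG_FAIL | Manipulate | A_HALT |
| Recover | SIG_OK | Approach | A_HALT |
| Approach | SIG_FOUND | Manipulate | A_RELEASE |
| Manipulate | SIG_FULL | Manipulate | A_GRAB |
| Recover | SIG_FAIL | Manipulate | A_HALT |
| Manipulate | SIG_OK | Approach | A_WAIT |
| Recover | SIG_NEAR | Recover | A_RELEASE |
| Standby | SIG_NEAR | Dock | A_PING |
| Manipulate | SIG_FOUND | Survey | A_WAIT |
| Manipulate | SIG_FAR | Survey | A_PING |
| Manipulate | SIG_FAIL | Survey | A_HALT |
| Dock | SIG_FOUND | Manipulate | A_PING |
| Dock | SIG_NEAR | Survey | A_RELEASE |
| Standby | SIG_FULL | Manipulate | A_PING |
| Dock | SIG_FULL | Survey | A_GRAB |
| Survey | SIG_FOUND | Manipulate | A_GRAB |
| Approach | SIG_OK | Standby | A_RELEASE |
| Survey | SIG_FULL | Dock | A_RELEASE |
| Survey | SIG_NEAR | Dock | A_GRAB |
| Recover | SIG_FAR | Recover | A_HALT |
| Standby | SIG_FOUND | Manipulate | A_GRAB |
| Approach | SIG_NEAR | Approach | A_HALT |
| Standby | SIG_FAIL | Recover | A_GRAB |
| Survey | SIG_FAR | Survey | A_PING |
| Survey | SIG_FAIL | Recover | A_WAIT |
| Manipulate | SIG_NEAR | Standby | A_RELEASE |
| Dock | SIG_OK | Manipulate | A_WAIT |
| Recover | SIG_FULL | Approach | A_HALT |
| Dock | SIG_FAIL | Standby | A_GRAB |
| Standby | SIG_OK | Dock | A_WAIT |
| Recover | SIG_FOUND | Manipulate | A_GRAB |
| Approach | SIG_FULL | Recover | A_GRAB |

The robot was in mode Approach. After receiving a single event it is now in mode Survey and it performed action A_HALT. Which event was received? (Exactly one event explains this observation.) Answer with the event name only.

SIG_FAR

try SIG_FAIL: (Approach, SIG_FAIL) → (Manipulate, A_HALT)
try SIG_FULL: (Approach, SIG_FULL) → (Recover, A_GRAB)
try SIG_FOUND: (Approach, SIG_FOUND) → (Manipulate, A_RELEASE)
try SIG_FAR: (Approach, SIG_FAR) → (Survey, A_HALT)  ← matches
try SIG_OK: (Approach, SIG_OK) → (Standby, A_RELEASE)
try SIG_NEAR: (Approach, SIG_NEAR) → (Approach, A_HALT)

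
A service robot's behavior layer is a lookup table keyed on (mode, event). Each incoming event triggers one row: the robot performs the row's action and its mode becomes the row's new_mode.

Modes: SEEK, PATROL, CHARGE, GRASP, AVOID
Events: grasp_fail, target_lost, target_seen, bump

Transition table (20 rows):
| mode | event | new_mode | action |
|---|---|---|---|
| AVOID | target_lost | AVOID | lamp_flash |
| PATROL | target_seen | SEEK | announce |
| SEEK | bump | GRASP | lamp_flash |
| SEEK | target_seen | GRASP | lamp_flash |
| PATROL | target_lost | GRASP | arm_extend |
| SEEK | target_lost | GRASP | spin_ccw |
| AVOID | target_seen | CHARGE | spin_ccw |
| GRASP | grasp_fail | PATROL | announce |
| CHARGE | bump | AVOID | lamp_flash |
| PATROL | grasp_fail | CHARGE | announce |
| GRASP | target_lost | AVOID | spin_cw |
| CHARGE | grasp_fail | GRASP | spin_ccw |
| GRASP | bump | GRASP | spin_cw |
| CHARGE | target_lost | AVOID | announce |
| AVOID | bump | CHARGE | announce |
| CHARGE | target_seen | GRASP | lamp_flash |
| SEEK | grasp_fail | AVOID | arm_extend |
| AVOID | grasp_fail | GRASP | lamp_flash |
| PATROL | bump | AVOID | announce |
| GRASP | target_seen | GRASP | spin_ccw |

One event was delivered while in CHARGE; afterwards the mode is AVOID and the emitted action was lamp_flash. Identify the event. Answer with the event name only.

try grasp_fail: (CHARGE, grasp_fail) → (GRASP, spin_ccw)
try target_lost: (CHARGE, target_lost) → (AVOID, announce)
try target_seen: (CHARGE, target_seen) → (GRASP, lamp_flash)
try bump: (CHARGE, bump) → (AVOID, lamp_flash)  ← matches

bump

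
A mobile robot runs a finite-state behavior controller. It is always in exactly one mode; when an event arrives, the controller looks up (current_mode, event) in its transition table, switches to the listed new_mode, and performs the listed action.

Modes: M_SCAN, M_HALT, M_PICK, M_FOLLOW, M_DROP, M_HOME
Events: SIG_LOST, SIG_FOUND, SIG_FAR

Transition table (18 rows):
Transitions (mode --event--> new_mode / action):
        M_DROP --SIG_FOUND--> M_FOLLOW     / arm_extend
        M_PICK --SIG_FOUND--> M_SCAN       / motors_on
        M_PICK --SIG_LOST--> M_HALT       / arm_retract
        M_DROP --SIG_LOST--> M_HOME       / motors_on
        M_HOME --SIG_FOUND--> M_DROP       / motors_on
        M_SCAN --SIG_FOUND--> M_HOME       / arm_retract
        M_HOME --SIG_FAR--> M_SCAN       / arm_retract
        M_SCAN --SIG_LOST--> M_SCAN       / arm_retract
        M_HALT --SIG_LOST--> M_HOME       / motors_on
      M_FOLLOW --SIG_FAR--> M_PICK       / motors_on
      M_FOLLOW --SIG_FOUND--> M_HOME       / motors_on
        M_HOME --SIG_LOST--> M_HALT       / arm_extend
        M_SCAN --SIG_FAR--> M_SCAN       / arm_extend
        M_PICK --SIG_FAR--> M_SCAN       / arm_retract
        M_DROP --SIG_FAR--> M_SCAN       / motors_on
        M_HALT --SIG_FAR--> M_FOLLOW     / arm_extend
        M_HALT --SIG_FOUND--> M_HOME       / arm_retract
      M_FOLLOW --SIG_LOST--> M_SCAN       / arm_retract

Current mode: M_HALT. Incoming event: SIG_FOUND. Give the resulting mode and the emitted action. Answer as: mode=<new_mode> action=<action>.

mode=M_HOME action=arm_retract

current mode = M_HALT; filter table to that mode:
  (M_HALT, SIG_LOST) → (M_HOME, motors_on)
  (M_HALT, SIG_FAR) → (M_FOLLOW, arm_extend)
  (M_HALT, SIG_FOUND) → (M_HOME, arm_retract)  ← event matches
event = SIG_FOUND selects (M_HOME, arm_retract)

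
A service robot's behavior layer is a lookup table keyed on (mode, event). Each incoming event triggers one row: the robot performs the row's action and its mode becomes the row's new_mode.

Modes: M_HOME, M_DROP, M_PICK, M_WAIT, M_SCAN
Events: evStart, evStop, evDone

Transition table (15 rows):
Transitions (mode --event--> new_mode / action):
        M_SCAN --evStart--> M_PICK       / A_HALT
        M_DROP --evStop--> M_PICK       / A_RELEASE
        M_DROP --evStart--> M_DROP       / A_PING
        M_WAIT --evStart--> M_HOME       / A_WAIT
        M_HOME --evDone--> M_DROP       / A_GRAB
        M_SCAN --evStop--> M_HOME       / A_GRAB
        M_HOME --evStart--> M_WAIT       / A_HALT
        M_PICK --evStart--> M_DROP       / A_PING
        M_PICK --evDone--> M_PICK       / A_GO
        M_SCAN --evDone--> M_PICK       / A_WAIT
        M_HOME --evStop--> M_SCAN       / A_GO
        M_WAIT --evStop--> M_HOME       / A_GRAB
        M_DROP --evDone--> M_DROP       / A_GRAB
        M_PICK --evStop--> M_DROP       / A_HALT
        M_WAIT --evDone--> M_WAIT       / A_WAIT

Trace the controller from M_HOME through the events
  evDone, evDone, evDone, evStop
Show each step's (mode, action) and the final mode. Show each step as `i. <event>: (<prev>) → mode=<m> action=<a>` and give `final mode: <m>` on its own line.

1. evDone: (M_HOME) → mode=M_DROP action=A_GRAB
2. evDone: (M_DROP) → mode=M_DROP action=A_GRAB
3. evDone: (M_DROP) → mode=M_DROP action=A_GRAB
4. evStop: (M_DROP) → mode=M_PICK action=A_RELEASE

final mode: M_PICK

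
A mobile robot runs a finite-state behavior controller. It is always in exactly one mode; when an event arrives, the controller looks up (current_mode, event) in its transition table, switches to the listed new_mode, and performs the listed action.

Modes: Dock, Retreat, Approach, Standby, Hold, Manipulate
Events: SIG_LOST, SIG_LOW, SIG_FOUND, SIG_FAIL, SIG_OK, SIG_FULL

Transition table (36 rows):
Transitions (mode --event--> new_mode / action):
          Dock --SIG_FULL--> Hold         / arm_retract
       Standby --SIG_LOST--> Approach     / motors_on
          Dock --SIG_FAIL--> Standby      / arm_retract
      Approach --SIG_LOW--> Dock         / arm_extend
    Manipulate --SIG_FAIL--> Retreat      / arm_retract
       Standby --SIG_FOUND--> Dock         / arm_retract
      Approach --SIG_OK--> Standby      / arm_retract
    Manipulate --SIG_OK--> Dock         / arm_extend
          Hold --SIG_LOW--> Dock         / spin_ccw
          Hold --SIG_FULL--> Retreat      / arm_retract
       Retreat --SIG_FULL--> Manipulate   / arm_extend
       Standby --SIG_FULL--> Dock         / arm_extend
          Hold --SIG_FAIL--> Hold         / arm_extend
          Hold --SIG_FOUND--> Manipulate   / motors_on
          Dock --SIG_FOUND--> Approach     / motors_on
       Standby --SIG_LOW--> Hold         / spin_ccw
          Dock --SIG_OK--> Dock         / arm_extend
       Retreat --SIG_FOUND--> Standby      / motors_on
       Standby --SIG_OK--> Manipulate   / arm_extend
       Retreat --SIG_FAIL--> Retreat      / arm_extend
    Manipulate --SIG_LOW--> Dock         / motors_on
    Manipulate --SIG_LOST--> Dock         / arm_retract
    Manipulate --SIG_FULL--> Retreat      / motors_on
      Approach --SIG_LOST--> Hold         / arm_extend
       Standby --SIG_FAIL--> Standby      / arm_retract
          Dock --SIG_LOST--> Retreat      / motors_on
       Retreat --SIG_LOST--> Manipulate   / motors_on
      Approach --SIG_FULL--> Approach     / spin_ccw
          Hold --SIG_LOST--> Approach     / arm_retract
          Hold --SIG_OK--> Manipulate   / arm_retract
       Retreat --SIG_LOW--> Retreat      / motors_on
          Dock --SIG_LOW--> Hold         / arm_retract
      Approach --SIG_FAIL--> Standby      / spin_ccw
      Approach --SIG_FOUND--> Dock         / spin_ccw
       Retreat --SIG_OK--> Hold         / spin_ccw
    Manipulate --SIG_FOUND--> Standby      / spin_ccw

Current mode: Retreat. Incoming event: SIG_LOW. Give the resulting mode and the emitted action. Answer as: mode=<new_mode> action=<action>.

mode=Retreat action=motors_on

current mode = Retreat; filter table to that mode:
  (Retreat, SIG_FULL) → (Manipulate, arm_extend)
  (Retreat, SIG_FOUND) → (Standby, motors_on)
  (Retreat, SIG_FAIL) → (Retreat, arm_extend)
  (Retreat, SIG_LOST) → (Manipulate, motors_on)
  (Retreat, SIG_LOW) → (Retreat, motors_on)  ← event matches
  (Retreat, SIG_OK) → (Hold, spin_ccw)
event = SIG_LOW selects (Retreat, motors_on)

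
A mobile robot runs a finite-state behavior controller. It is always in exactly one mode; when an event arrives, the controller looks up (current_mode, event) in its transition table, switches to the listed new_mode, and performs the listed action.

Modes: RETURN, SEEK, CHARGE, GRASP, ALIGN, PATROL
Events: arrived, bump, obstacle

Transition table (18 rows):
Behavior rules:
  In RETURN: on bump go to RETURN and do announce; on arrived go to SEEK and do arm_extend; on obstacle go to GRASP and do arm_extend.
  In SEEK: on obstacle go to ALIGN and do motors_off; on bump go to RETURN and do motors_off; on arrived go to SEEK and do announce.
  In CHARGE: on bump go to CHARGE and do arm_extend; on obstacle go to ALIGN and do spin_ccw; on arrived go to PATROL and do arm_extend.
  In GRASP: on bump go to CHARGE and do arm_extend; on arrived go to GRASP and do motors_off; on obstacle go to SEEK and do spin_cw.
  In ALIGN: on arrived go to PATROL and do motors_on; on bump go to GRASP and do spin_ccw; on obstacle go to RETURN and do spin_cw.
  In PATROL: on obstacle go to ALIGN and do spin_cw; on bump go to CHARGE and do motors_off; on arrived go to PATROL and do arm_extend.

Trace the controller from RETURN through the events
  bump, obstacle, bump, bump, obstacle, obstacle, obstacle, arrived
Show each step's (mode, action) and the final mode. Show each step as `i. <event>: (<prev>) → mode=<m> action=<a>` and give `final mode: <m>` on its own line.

1. bump: (RETURN) → mode=RETURN action=announce
2. obstacle: (RETURN) → mode=GRASP action=arm_extend
3. bump: (GRASP) → mode=CHARGE action=arm_extend
4. bump: (CHARGE) → mode=CHARGE action=arm_extend
5. obstacle: (CHARGE) → mode=ALIGN action=spin_ccw
6. obstacle: (ALIGN) → mode=RETURN action=spin_cw
7. obstacle: (RETURN) → mode=GRASP action=arm_extend
8. arrived: (GRASP) → mode=GRASP action=motors_off

final mode: GRASP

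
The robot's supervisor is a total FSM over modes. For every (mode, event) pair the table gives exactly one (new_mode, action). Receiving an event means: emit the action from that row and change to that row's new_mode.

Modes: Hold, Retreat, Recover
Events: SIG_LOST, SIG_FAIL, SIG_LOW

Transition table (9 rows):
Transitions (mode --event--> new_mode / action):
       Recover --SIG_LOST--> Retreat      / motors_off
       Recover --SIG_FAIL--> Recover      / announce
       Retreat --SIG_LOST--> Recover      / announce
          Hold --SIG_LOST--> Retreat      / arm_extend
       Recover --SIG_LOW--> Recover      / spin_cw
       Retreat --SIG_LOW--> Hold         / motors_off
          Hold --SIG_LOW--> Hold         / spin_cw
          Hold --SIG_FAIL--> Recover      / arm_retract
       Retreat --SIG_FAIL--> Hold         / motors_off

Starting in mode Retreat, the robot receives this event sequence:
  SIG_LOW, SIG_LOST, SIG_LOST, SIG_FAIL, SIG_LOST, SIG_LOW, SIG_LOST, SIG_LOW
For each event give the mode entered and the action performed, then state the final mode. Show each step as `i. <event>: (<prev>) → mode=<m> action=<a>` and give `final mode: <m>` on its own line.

final mode: Hold

1. SIG_LOW: (Retreat) → mode=Hold action=motors_off
2. SIG_LOST: (Hold) → mode=Retreat action=arm_extend
3. SIG_LOST: (Retreat) → mode=Recover action=announce
4. SIG_FAIL: (Recover) → mode=Recover action=announce
5. SIG_LOST: (Recover) → mode=Retreat action=motors_off
6. SIG_LOW: (Retreat) → mode=Hold action=motors_off
7. SIG_LOST: (Hold) → mode=Retreat action=arm_extend
8. SIG_LOW: (Retreat) → mode=Hold action=motors_off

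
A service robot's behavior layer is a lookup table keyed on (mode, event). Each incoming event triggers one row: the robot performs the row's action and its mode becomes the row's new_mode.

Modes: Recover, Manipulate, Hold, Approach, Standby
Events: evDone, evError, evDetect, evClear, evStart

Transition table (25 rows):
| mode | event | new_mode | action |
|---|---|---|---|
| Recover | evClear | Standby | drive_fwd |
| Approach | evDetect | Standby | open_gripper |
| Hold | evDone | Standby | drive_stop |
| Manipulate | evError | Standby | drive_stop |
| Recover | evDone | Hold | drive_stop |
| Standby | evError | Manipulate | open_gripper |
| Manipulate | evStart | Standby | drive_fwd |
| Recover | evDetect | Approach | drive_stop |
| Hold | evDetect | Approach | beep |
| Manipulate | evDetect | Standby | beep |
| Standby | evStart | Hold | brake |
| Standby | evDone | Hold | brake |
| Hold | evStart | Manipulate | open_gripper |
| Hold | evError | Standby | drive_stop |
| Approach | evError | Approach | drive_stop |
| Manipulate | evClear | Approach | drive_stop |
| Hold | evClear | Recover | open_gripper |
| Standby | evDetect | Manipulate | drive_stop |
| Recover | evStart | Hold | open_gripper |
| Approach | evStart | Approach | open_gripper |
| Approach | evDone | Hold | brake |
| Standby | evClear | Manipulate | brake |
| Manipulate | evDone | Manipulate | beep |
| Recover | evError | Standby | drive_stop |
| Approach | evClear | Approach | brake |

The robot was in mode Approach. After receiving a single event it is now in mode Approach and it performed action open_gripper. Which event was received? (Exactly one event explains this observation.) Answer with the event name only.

evStart

try evDone: (Approach, evDone) → (Hold, brake)
try evError: (Approach, evError) → (Approach, drive_stop)
try evDetect: (Approach, evDetect) → (Standby, open_gripper)
try evClear: (Approach, evClear) → (Approach, brake)
try evStart: (Approach, evStart) → (Approach, open_gripper)  ← matches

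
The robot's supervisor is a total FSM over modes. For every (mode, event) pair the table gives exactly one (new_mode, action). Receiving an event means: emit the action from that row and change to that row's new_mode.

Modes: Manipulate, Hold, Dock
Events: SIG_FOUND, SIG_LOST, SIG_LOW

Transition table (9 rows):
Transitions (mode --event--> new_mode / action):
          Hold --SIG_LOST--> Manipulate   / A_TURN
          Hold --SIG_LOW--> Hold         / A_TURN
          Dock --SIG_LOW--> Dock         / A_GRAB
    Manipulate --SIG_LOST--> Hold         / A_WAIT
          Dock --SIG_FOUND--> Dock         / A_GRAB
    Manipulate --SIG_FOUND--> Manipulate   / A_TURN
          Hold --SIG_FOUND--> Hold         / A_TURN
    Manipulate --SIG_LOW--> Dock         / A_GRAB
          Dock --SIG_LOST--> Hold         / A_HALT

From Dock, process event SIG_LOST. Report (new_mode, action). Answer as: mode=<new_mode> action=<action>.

mode=Hold action=A_HALT

current mode = Dock; filter table to that mode:
  (Dock, SIG_LOW) → (Dock, A_GRAB)
  (Dock, SIG_FOUND) → (Dock, A_GRAB)
  (Dock, SIG_LOST) → (Hold, A_HALT)  ← event matches
event = SIG_LOST selects (Hold, A_HALT)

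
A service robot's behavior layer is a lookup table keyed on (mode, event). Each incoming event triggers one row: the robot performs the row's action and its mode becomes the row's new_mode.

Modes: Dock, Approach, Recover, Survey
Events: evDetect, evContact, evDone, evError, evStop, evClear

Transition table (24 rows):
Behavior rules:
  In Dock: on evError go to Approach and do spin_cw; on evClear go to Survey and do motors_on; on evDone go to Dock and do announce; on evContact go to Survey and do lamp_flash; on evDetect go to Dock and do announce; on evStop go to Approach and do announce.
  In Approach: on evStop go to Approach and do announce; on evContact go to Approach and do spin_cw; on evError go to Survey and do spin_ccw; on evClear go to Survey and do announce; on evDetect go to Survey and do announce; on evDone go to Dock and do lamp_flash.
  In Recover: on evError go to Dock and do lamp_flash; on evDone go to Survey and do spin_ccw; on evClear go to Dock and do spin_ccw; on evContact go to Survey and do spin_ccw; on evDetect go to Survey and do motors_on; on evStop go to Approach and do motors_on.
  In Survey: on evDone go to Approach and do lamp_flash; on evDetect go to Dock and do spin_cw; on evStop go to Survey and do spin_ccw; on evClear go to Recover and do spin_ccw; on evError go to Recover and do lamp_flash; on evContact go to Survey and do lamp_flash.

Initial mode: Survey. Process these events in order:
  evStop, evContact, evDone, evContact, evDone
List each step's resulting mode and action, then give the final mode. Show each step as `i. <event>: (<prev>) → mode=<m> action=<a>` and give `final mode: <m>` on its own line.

1. evStop: (Survey) → mode=Survey action=spin_ccw
2. evContact: (Survey) → mode=Survey action=lamp_flash
3. evDone: (Survey) → mode=Approach action=lamp_flash
4. evContact: (Approach) → mode=Approach action=spin_cw
5. evDone: (Approach) → mode=Dock action=lamp_flash

final mode: Dock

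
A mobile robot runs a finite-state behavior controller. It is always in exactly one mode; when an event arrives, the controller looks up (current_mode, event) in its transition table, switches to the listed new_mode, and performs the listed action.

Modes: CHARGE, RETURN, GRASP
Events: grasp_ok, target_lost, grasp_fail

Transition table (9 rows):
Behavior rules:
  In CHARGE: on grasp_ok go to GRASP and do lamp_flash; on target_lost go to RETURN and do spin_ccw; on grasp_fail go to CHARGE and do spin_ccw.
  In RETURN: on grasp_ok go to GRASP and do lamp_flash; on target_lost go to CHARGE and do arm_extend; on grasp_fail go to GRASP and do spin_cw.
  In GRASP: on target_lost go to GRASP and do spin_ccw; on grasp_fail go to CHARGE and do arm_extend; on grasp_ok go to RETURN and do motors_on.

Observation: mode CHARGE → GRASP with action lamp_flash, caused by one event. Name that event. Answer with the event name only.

grasp_ok

try grasp_ok: (CHARGE, grasp_ok) → (GRASP, lamp_flash)  ← matches
try target_lost: (CHARGE, target_lost) → (RETURN, spin_ccw)
try grasp_fail: (CHARGE, grasp_fail) → (CHARGE, spin_ccw)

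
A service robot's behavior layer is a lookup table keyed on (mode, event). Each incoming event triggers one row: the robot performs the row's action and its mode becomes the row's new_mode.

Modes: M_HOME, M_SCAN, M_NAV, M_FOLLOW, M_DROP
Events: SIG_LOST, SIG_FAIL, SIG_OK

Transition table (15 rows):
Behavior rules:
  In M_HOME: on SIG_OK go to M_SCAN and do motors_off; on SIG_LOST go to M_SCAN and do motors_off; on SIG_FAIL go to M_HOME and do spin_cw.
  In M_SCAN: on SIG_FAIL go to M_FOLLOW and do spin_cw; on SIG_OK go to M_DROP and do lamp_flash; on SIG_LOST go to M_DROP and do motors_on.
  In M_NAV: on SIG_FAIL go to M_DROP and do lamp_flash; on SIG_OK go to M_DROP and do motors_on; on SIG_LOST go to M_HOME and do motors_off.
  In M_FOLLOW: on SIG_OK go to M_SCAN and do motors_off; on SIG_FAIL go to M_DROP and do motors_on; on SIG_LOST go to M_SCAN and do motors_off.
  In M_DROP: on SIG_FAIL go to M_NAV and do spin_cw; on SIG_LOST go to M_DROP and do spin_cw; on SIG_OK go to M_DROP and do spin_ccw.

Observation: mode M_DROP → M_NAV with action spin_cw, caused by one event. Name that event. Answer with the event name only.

try SIG_LOST: (M_DROP, SIG_LOST) → (M_DROP, spin_cw)
try SIG_FAIL: (M_DROP, SIG_FAIL) → (M_NAV, spin_cw)  ← matches
try SIG_OK: (M_DROP, SIG_OK) → (M_DROP, spin_ccw)

SIG_FAIL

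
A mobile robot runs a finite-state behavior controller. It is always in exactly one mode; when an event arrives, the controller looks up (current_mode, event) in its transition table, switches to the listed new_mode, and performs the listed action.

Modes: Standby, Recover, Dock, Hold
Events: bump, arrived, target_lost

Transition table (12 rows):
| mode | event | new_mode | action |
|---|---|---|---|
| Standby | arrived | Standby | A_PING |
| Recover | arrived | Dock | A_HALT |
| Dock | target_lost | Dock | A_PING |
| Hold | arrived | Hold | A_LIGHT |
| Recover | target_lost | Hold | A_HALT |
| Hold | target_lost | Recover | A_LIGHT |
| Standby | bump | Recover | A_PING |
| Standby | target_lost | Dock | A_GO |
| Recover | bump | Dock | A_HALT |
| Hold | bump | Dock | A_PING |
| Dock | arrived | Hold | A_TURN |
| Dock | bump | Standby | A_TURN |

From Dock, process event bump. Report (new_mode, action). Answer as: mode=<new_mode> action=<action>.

current mode = Dock; filter table to that mode:
  (Dock, target_lost) → (Dock, A_PING)
  (Dock, arrived) → (Hold, A_TURN)
  (Dock, bump) → (Standby, A_TURN)  ← event matches
event = bump selects (Standby, A_TURN)

mode=Standby action=A_TURN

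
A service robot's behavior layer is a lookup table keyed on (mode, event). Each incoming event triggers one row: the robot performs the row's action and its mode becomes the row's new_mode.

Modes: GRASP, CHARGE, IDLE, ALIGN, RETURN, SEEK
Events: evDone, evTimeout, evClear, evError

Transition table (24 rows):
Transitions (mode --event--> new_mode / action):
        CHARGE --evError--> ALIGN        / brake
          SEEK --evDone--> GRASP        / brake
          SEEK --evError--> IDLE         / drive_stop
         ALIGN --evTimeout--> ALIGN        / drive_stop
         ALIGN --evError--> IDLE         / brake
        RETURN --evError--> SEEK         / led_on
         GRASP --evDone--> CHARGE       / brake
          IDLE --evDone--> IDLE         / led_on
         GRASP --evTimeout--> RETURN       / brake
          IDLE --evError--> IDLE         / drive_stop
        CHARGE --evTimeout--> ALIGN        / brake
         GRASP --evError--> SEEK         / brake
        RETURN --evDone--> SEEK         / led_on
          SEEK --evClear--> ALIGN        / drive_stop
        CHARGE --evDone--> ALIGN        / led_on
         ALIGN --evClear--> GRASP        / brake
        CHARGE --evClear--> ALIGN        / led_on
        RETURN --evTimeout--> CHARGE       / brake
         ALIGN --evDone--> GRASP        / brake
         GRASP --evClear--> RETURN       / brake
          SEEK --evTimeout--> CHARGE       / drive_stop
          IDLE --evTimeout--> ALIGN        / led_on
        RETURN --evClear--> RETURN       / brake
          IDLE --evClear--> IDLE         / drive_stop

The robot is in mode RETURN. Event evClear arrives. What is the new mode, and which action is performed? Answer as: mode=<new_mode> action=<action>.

current mode = RETURN; filter table to that mode:
  (RETURN, evError) → (SEEK, led_on)
  (RETURN, evDone) → (SEEK, led_on)
  (RETURN, evTimeout) → (CHARGE, brake)
  (RETURN, evClear) → (RETURN, brake)  ← event matches
event = evClear selects (RETURN, brake)

mode=RETURN action=brake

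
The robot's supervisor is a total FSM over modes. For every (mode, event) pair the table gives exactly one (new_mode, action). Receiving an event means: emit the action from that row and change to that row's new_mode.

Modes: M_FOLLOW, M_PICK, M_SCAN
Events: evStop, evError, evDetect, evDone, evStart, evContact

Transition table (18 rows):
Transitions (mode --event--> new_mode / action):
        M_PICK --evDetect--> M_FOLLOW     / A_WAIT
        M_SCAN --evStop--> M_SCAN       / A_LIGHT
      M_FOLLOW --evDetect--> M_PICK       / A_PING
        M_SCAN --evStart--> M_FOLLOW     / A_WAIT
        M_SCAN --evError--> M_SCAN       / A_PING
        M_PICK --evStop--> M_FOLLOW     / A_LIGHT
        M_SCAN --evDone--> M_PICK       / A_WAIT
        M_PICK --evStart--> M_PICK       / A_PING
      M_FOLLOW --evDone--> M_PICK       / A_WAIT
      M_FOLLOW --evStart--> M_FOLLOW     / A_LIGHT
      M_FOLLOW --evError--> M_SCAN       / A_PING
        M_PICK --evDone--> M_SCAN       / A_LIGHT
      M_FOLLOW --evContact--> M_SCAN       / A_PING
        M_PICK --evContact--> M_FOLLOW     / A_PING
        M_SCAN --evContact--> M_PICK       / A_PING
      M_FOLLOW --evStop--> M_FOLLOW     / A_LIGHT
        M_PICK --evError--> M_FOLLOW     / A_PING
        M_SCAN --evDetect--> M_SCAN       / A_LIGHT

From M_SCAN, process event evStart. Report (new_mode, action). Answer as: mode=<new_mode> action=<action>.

current mode = M_SCAN; filter table to that mode:
  (M_SCAN, evStop) → (M_SCAN, A_LIGHT)
  (M_SCAN, evStart) → (M_FOLLOW, A_WAIT)  ← event matches
  (M_SCAN, evError) → (M_SCAN, A_PING)
  (M_SCAN, evDone) → (M_PICK, A_WAIT)
  (M_SCAN, evContact) → (M_PICK, A_PING)
  (M_SCAN, evDetect) → (M_SCAN, A_LIGHT)
event = evStart selects (M_FOLLOW, A_WAIT)

mode=M_FOLLOW action=A_WAIT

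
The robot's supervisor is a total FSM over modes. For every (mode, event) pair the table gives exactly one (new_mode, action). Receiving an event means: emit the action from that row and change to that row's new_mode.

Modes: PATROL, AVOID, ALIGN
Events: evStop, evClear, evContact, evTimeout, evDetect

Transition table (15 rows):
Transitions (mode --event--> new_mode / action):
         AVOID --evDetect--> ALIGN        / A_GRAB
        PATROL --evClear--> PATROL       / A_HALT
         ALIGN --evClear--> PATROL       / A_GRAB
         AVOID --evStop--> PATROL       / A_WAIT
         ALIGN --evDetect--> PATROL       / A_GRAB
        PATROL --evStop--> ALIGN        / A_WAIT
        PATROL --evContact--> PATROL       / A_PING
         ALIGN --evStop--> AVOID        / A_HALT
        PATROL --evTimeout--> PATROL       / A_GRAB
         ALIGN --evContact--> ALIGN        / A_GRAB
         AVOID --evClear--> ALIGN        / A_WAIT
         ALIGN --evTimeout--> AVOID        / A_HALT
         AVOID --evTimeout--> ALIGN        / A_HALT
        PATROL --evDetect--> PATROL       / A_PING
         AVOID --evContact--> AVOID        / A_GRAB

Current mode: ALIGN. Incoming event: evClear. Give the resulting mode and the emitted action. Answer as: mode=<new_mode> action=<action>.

current mode = ALIGN; filter table to that mode:
  (ALIGN, evClear) → (PATROL, A_GRAB)  ← event matches
  (ALIGN, evDetect) → (PATROL, A_GRAB)
  (ALIGN, evStop) → (AVOID, A_HALT)
  (ALIGN, evContact) → (ALIGN, A_GRAB)
  (ALIGN, evTimeout) → (AVOID, A_HALT)
event = evClear selects (PATROL, A_GRAB)

mode=PATROL action=A_GRAB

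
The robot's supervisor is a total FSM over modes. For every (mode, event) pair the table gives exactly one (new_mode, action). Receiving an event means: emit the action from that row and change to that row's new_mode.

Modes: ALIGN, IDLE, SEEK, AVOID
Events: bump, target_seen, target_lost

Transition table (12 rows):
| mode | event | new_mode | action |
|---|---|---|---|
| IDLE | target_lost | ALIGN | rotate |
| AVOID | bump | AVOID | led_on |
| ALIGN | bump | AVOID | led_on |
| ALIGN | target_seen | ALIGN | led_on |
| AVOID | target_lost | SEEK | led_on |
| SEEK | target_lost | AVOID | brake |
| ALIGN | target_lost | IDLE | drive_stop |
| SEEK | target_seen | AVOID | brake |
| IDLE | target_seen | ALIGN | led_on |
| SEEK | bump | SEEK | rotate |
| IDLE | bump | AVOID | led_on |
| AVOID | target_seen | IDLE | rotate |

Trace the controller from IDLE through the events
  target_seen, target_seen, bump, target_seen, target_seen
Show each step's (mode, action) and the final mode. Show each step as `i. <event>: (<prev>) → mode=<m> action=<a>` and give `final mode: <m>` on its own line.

1. target_seen: (IDLE) → mode=ALIGN action=led_on
2. target_seen: (ALIGN) → mode=ALIGN action=led_on
3. bump: (ALIGN) → mode=AVOID action=led_on
4. target_seen: (AVOID) → mode=IDLE action=rotate
5. target_seen: (IDLE) → mode=ALIGN action=led_on

final mode: ALIGN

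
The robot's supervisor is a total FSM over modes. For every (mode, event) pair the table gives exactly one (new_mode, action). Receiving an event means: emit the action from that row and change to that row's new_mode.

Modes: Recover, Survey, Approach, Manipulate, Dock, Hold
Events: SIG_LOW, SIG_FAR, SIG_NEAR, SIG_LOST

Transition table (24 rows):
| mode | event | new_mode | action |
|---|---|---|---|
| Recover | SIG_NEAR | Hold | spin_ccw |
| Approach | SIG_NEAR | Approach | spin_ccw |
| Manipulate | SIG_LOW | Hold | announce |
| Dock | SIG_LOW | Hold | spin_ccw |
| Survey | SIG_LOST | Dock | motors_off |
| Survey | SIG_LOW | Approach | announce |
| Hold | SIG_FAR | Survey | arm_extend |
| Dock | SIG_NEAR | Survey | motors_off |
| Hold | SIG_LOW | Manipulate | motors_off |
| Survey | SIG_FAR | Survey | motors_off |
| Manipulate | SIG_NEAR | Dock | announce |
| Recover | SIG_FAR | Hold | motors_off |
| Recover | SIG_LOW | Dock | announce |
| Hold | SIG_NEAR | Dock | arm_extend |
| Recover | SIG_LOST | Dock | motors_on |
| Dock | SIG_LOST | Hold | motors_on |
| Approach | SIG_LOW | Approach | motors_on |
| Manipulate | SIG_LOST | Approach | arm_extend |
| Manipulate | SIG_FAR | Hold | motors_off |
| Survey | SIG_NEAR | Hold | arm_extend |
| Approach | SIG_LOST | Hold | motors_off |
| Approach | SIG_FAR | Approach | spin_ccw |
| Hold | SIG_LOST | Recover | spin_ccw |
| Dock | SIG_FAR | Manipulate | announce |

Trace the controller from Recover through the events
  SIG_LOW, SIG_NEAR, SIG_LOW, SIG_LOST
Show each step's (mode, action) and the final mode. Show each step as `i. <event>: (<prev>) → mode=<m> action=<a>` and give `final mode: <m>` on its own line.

1. SIG_LOW: (Recover) → mode=Dock action=announce
2. SIG_NEAR: (Dock) → mode=Survey action=motors_off
3. SIG_LOW: (Survey) → mode=Approach action=announce
4. SIG_LOST: (Approach) → mode=Hold action=motors_off

final mode: Hold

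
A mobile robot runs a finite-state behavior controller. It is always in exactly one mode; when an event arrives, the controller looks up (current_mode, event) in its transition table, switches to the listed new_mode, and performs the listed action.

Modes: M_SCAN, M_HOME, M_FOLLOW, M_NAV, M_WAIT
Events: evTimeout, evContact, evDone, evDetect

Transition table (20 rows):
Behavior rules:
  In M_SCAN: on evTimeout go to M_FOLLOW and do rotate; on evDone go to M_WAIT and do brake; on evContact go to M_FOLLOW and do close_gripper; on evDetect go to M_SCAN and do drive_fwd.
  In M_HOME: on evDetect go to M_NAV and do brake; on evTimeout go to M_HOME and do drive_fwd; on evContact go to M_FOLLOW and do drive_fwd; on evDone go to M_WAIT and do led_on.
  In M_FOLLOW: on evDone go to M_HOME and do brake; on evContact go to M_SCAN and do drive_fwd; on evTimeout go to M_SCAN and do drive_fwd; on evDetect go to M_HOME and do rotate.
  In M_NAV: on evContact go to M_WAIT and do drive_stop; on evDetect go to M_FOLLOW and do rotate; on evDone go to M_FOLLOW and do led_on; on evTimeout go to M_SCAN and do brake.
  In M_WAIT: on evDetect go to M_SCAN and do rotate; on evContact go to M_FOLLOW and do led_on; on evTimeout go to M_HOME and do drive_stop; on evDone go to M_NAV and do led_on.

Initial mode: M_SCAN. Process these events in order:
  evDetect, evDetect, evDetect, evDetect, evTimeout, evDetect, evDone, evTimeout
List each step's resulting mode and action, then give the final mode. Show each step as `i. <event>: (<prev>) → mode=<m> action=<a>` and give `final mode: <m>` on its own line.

1. evDetect: (M_SCAN) → mode=M_SCAN action=drive_fwd
2. evDetect: (M_SCAN) → mode=M_SCAN action=drive_fwd
3. evDetect: (M_SCAN) → mode=M_SCAN action=drive_fwd
4. evDetect: (M_SCAN) → mode=M_SCAN action=drive_fwd
5. evTimeout: (M_SCAN) → mode=M_FOLLOW action=rotate
6. evDetect: (M_FOLLOW) → mode=M_HOME action=rotate
7. evDone: (M_HOME) → mode=M_WAIT action=led_on
8. evTimeout: (M_WAIT) → mode=M_HOME action=drive_stop

final mode: M_HOME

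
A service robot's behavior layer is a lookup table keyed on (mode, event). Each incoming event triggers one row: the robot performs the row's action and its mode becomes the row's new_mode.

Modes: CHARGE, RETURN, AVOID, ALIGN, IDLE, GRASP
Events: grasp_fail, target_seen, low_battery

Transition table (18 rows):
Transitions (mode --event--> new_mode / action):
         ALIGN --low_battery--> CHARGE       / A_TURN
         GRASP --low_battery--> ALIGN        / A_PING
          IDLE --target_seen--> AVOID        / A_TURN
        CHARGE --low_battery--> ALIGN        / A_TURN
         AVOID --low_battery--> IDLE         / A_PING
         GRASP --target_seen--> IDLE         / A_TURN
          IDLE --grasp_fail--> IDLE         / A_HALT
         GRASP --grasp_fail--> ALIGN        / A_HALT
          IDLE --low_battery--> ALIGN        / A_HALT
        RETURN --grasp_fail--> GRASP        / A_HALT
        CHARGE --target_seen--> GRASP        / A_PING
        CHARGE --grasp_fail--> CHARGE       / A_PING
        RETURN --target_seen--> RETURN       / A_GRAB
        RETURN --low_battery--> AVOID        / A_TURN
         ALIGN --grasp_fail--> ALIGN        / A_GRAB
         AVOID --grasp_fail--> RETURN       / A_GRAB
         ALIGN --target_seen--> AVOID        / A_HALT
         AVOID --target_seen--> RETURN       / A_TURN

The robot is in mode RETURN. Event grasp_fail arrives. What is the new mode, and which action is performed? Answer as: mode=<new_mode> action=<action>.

current mode = RETURN; filter table to that mode:
  (RETURN, grasp_fail) → (GRASP, A_HALT)  ← event matches
  (RETURN, target_seen) → (RETURN, A_GRAB)
  (RETURN, low_battery) → (AVOID, A_TURN)
event = grasp_fail selects (GRASP, A_HALT)

mode=GRASP action=A_HALT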